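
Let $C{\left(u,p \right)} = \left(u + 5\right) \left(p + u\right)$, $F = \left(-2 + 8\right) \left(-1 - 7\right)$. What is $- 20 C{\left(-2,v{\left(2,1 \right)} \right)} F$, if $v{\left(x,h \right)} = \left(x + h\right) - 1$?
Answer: $0$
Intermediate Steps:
$v{\left(x,h \right)} = -1 + h + x$ ($v{\left(x,h \right)} = \left(h + x\right) - 1 = -1 + h + x$)
$F = -48$ ($F = 6 \left(-8\right) = -48$)
$C{\left(u,p \right)} = \left(5 + u\right) \left(p + u\right)$
$- 20 C{\left(-2,v{\left(2,1 \right)} \right)} F = - 20 \left(\left(-2\right)^{2} + 5 \left(-1 + 1 + 2\right) + 5 \left(-2\right) + \left(-1 + 1 + 2\right) \left(-2\right)\right) \left(-48\right) = - 20 \left(4 + 5 \cdot 2 - 10 + 2 \left(-2\right)\right) \left(-48\right) = - 20 \left(4 + 10 - 10 - 4\right) \left(-48\right) = \left(-20\right) 0 \left(-48\right) = 0 \left(-48\right) = 0$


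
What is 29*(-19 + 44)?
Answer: 725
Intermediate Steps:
29*(-19 + 44) = 29*25 = 725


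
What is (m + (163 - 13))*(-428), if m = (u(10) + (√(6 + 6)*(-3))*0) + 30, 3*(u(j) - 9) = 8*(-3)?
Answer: -77468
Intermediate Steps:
u(j) = 1 (u(j) = 9 + (8*(-3))/3 = 9 + (⅓)*(-24) = 9 - 8 = 1)
m = 31 (m = (1 + (√(6 + 6)*(-3))*0) + 30 = (1 + (√12*(-3))*0) + 30 = (1 + ((2*√3)*(-3))*0) + 30 = (1 - 6*√3*0) + 30 = (1 + 0) + 30 = 1 + 30 = 31)
(m + (163 - 13))*(-428) = (31 + (163 - 13))*(-428) = (31 + 150)*(-428) = 181*(-428) = -77468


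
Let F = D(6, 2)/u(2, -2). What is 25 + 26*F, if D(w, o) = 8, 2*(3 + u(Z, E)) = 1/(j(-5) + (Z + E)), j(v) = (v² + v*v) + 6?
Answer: -14921/335 ≈ -44.540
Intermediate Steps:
j(v) = 6 + 2*v² (j(v) = (v² + v²) + 6 = 2*v² + 6 = 6 + 2*v²)
u(Z, E) = -3 + 1/(2*(56 + E + Z)) (u(Z, E) = -3 + 1/(2*((6 + 2*(-5)²) + (Z + E))) = -3 + 1/(2*((6 + 2*25) + (E + Z))) = -3 + 1/(2*((6 + 50) + (E + Z))) = -3 + 1/(2*(56 + (E + Z))) = -3 + 1/(2*(56 + E + Z)))
F = -896/335 (F = 8/(((-335/2 - 3*(-2) - 3*2)/(56 - 2 + 2))) = 8/(((-335/2 + 6 - 6)/56)) = 8/(((1/56)*(-335/2))) = 8/(-335/112) = 8*(-112/335) = -896/335 ≈ -2.6746)
25 + 26*F = 25 + 26*(-896/335) = 25 - 23296/335 = -14921/335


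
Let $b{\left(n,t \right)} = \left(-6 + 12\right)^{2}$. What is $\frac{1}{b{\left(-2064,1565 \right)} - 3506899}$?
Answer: $- \frac{1}{3506863} \approx -2.8516 \cdot 10^{-7}$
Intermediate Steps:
$b{\left(n,t \right)} = 36$ ($b{\left(n,t \right)} = 6^{2} = 36$)
$\frac{1}{b{\left(-2064,1565 \right)} - 3506899} = \frac{1}{36 - 3506899} = \frac{1}{-3506863} = - \frac{1}{3506863}$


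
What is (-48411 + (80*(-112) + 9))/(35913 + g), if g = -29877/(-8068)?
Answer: -462796616/289775961 ≈ -1.5971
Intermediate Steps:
g = 29877/8068 (g = -29877*(-1/8068) = 29877/8068 ≈ 3.7031)
(-48411 + (80*(-112) + 9))/(35913 + g) = (-48411 + (80*(-112) + 9))/(35913 + 29877/8068) = (-48411 + (-8960 + 9))/(289775961/8068) = (-48411 - 8951)*(8068/289775961) = -57362*8068/289775961 = -462796616/289775961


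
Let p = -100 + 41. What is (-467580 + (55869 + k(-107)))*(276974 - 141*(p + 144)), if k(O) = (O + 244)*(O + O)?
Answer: -116867833681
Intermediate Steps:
p = -59
k(O) = 2*O*(244 + O) (k(O) = (244 + O)*(2*O) = 2*O*(244 + O))
(-467580 + (55869 + k(-107)))*(276974 - 141*(p + 144)) = (-467580 + (55869 + 2*(-107)*(244 - 107)))*(276974 - 141*(-59 + 144)) = (-467580 + (55869 + 2*(-107)*137))*(276974 - 141*85) = (-467580 + (55869 - 29318))*(276974 - 11985) = (-467580 + 26551)*264989 = -441029*264989 = -116867833681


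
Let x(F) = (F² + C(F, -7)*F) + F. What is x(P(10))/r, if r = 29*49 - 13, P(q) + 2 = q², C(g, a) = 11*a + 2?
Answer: 147/88 ≈ 1.6705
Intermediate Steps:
C(g, a) = 2 + 11*a
P(q) = -2 + q²
r = 1408 (r = 1421 - 13 = 1408)
x(F) = F² - 74*F (x(F) = (F² + (2 + 11*(-7))*F) + F = (F² + (2 - 77)*F) + F = (F² - 75*F) + F = F² - 74*F)
x(P(10))/r = ((-2 + 10²)*(-74 + (-2 + 10²)))/1408 = ((-2 + 100)*(-74 + (-2 + 100)))*(1/1408) = (98*(-74 + 98))*(1/1408) = (98*24)*(1/1408) = 2352*(1/1408) = 147/88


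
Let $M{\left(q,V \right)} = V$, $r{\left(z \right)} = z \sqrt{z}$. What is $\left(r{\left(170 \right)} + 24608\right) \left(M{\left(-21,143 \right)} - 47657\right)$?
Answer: $-1169224512 - 8077380 \sqrt{170} \approx -1.2745 \cdot 10^{9}$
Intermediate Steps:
$r{\left(z \right)} = z^{\frac{3}{2}}$
$\left(r{\left(170 \right)} + 24608\right) \left(M{\left(-21,143 \right)} - 47657\right) = \left(170^{\frac{3}{2}} + 24608\right) \left(143 - 47657\right) = \left(170 \sqrt{170} + 24608\right) \left(-47514\right) = \left(24608 + 170 \sqrt{170}\right) \left(-47514\right) = -1169224512 - 8077380 \sqrt{170}$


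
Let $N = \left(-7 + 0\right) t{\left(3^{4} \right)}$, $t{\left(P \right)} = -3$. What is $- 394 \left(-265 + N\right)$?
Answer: $96136$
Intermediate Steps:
$N = 21$ ($N = \left(-7 + 0\right) \left(-3\right) = \left(-7\right) \left(-3\right) = 21$)
$- 394 \left(-265 + N\right) = - 394 \left(-265 + 21\right) = \left(-394\right) \left(-244\right) = 96136$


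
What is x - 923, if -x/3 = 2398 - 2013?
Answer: -2078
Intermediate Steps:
x = -1155 (x = -3*(2398 - 2013) = -3*385 = -1155)
x - 923 = -1155 - 923 = -2078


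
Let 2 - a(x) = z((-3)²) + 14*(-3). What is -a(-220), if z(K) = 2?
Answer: -42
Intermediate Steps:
a(x) = 42 (a(x) = 2 - (2 + 14*(-3)) = 2 - (2 - 42) = 2 - 1*(-40) = 2 + 40 = 42)
-a(-220) = -1*42 = -42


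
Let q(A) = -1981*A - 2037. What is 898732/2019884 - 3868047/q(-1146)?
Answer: -53467705650/42421098797 ≈ -1.2604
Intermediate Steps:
q(A) = -2037 - 1981*A
898732/2019884 - 3868047/q(-1146) = 898732/2019884 - 3868047/(-2037 - 1981*(-1146)) = 898732*(1/2019884) - 3868047/(-2037 + 2270226) = 224683/504971 - 3868047/2268189 = 224683/504971 - 3868047*1/2268189 = 224683/504971 - 143261/84007 = -53467705650/42421098797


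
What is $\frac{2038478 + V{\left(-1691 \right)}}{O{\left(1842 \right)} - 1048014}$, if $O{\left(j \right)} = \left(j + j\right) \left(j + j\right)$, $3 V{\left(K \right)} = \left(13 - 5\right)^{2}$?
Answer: $\frac{3057749}{18785763} \approx 0.16277$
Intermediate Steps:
$V{\left(K \right)} = \frac{64}{3}$ ($V{\left(K \right)} = \frac{\left(13 - 5\right)^{2}}{3} = \frac{8^{2}}{3} = \frac{1}{3} \cdot 64 = \frac{64}{3}$)
$O{\left(j \right)} = 4 j^{2}$ ($O{\left(j \right)} = 2 j 2 j = 4 j^{2}$)
$\frac{2038478 + V{\left(-1691 \right)}}{O{\left(1842 \right)} - 1048014} = \frac{2038478 + \frac{64}{3}}{4 \cdot 1842^{2} - 1048014} = \frac{6115498}{3 \left(4 \cdot 3392964 - 1048014\right)} = \frac{6115498}{3 \left(13571856 - 1048014\right)} = \frac{6115498}{3 \cdot 12523842} = \frac{6115498}{3} \cdot \frac{1}{12523842} = \frac{3057749}{18785763}$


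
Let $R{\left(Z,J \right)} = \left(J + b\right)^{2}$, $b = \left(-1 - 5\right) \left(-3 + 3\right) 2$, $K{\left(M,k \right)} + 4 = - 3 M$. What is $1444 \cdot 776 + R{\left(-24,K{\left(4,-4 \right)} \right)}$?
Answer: $1120800$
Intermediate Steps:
$K{\left(M,k \right)} = -4 - 3 M$
$b = 0$ ($b = - 6 \cdot 0 \cdot 2 = \left(-6\right) 0 = 0$)
$R{\left(Z,J \right)} = J^{2}$ ($R{\left(Z,J \right)} = \left(J + 0\right)^{2} = J^{2}$)
$1444 \cdot 776 + R{\left(-24,K{\left(4,-4 \right)} \right)} = 1444 \cdot 776 + \left(-4 - 12\right)^{2} = 1120544 + \left(-4 - 12\right)^{2} = 1120544 + \left(-16\right)^{2} = 1120544 + 256 = 1120800$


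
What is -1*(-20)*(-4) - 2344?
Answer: -2424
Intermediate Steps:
-1*(-20)*(-4) - 2344 = 20*(-4) - 2344 = -80 - 2344 = -2424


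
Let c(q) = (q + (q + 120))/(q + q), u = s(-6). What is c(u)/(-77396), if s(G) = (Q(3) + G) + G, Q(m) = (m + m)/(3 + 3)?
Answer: 49/851356 ≈ 5.7555e-5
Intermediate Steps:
Q(m) = m/3 (Q(m) = (2*m)/6 = (2*m)*(⅙) = m/3)
s(G) = 1 + 2*G (s(G) = ((⅓)*3 + G) + G = (1 + G) + G = 1 + 2*G)
u = -11 (u = 1 + 2*(-6) = 1 - 12 = -11)
c(q) = (120 + 2*q)/(2*q) (c(q) = (q + (120 + q))/((2*q)) = (120 + 2*q)*(1/(2*q)) = (120 + 2*q)/(2*q))
c(u)/(-77396) = ((60 - 11)/(-11))/(-77396) = -1/11*49*(-1/77396) = -49/11*(-1/77396) = 49/851356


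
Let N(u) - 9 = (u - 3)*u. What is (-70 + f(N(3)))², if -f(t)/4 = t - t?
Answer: 4900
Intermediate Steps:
N(u) = 9 + u*(-3 + u) (N(u) = 9 + (u - 3)*u = 9 + (-3 + u)*u = 9 + u*(-3 + u))
f(t) = 0 (f(t) = -4*(t - t) = -4*0 = 0)
(-70 + f(N(3)))² = (-70 + 0)² = (-70)² = 4900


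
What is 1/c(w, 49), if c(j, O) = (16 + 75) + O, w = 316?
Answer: 1/140 ≈ 0.0071429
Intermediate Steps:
c(j, O) = 91 + O
1/c(w, 49) = 1/(91 + 49) = 1/140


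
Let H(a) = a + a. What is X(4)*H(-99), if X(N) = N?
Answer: -792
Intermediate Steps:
H(a) = 2*a
X(4)*H(-99) = 4*(2*(-99)) = 4*(-198) = -792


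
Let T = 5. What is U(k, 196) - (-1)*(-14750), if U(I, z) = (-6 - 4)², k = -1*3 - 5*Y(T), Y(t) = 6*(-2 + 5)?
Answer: -14650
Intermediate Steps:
Y(t) = 18 (Y(t) = 6*3 = 18)
k = -93 (k = -1*3 - 5*18 = -3 - 90 = -93)
U(I, z) = 100 (U(I, z) = (-10)² = 100)
U(k, 196) - (-1)*(-14750) = 100 - (-1)*(-14750) = 100 - 1*14750 = 100 - 14750 = -14650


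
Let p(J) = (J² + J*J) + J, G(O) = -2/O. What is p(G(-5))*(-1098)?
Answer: -19764/25 ≈ -790.56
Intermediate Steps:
p(J) = J + 2*J² (p(J) = (J² + J²) + J = 2*J² + J = J + 2*J²)
p(G(-5))*(-1098) = ((-2/(-5))*(1 + 2*(-2/(-5))))*(-1098) = ((-2*(-⅕))*(1 + 2*(-2*(-⅕))))*(-1098) = (2*(1 + 2*(⅖))/5)*(-1098) = (2*(1 + ⅘)/5)*(-1098) = ((⅖)*(9/5))*(-1098) = (18/25)*(-1098) = -19764/25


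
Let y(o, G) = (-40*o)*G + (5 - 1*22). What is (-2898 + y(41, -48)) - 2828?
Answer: 72977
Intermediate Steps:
y(o, G) = -17 - 40*G*o (y(o, G) = -40*G*o + (5 - 22) = -40*G*o - 17 = -17 - 40*G*o)
(-2898 + y(41, -48)) - 2828 = (-2898 + (-17 - 40*(-48)*41)) - 2828 = (-2898 + (-17 + 78720)) - 2828 = (-2898 + 78703) - 2828 = 75805 - 2828 = 72977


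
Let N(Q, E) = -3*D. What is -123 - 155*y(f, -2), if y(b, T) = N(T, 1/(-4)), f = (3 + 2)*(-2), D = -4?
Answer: -1983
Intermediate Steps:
f = -10 (f = 5*(-2) = -10)
N(Q, E) = 12 (N(Q, E) = -3*(-4) = 12)
y(b, T) = 12
-123 - 155*y(f, -2) = -123 - 155*12 = -123 - 1860 = -1983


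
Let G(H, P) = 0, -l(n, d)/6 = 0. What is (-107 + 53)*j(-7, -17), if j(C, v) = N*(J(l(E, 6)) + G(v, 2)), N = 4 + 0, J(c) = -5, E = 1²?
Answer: 1080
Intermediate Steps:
E = 1
l(n, d) = 0 (l(n, d) = -6*0 = 0)
N = 4
j(C, v) = -20 (j(C, v) = 4*(-5 + 0) = 4*(-5) = -20)
(-107 + 53)*j(-7, -17) = (-107 + 53)*(-20) = -54*(-20) = 1080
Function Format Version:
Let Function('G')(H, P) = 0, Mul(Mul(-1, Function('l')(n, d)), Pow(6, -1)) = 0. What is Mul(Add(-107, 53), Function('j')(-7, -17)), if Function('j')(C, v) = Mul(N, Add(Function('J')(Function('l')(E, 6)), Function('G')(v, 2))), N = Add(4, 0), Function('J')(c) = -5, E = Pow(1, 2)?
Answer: 1080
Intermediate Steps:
E = 1
Function('l')(n, d) = 0 (Function('l')(n, d) = Mul(-6, 0) = 0)
N = 4
Function('j')(C, v) = -20 (Function('j')(C, v) = Mul(4, Add(-5, 0)) = Mul(4, -5) = -20)
Mul(Add(-107, 53), Function('j')(-7, -17)) = Mul(Add(-107, 53), -20) = Mul(-54, -20) = 1080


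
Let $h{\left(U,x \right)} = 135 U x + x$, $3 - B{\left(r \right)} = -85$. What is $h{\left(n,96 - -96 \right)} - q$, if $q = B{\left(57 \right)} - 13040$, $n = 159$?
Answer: $4134424$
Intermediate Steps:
$B{\left(r \right)} = 88$ ($B{\left(r \right)} = 3 - -85 = 3 + 85 = 88$)
$h{\left(U,x \right)} = x + 135 U x$ ($h{\left(U,x \right)} = 135 U x + x = x + 135 U x$)
$q = -12952$ ($q = 88 - 13040 = -12952$)
$h{\left(n,96 - -96 \right)} - q = \left(96 - -96\right) \left(1 + 135 \cdot 159\right) - -12952 = \left(96 + 96\right) \left(1 + 21465\right) + 12952 = 192 \cdot 21466 + 12952 = 4121472 + 12952 = 4134424$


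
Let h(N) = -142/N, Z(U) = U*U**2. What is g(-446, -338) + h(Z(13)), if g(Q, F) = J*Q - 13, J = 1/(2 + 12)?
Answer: -690852/15379 ≈ -44.922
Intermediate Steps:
Z(U) = U**3
J = 1/14 ≈ 0.071429
g(Q, F) = -13 + Q/14 (g(Q, F) = Q/14 - 13 = -13 + Q/14)
g(-446, -338) + h(Z(13)) = (-13 + (1/14)*(-446)) - 142/(13**3) = (-13 - 223/7) - 142/2197 = -314/7 - 142*1/2197 = -314/7 - 142/2197 = -690852/15379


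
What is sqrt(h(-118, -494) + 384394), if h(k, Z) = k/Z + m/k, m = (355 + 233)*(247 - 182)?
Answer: sqrt(81565912724829)/14573 ≈ 619.73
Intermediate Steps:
m = 38220 (m = 588*65 = 38220)
h(k, Z) = 38220/k + k/Z (h(k, Z) = k/Z + 38220/k = 38220/k + k/Z)
sqrt(h(-118, -494) + 384394) = sqrt((38220/(-118) - 118/(-494)) + 384394) = sqrt((38220*(-1/118) - 118*(-1/494)) + 384394) = sqrt((-19110/59 + 59/247) + 384394) = sqrt(-4716689/14573 + 384394) = sqrt(5597057073/14573) = sqrt(81565912724829)/14573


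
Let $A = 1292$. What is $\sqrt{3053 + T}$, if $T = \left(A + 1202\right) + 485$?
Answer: $4 \sqrt{377} \approx 77.666$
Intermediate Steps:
$T = 2979$ ($T = \left(1292 + 1202\right) + 485 = 2494 + 485 = 2979$)
$\sqrt{3053 + T} = \sqrt{3053 + 2979} = \sqrt{6032} = 4 \sqrt{377}$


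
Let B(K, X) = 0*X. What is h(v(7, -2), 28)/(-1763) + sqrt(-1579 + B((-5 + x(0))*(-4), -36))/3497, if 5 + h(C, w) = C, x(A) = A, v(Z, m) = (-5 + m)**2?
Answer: -44/1763 + I*sqrt(1579)/3497 ≈ -0.024957 + 0.011363*I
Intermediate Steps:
h(C, w) = -5 + C
B(K, X) = 0
h(v(7, -2), 28)/(-1763) + sqrt(-1579 + B((-5 + x(0))*(-4), -36))/3497 = (-5 + (-5 - 2)**2)/(-1763) + sqrt(-1579 + 0)/3497 = (-5 + (-7)**2)*(-1/1763) + sqrt(-1579)*(1/3497) = (-5 + 49)*(-1/1763) + (I*sqrt(1579))*(1/3497) = 44*(-1/1763) + I*sqrt(1579)/3497 = -44/1763 + I*sqrt(1579)/3497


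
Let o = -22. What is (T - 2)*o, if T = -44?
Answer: 1012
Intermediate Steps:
(T - 2)*o = (-44 - 2)*(-22) = -46*(-22) = 1012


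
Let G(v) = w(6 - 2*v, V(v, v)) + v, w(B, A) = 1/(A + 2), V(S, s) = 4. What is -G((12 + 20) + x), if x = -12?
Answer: -121/6 ≈ -20.167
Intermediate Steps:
w(B, A) = 1/(2 + A)
G(v) = ⅙ + v (G(v) = 1/(2 + 4) + v = 1/6 + v = ⅙ + v)
-G((12 + 20) + x) = -(⅙ + ((12 + 20) - 12)) = -(⅙ + (32 - 12)) = -(⅙ + 20) = -1*121/6 = -121/6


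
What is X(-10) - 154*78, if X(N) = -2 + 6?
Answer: -12008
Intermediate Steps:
X(N) = 4
X(-10) - 154*78 = 4 - 154*78 = 4 - 12012 = -12008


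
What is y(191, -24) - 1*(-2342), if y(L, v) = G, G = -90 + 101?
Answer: 2353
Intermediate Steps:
G = 11
y(L, v) = 11
y(191, -24) - 1*(-2342) = 11 - 1*(-2342) = 11 + 2342 = 2353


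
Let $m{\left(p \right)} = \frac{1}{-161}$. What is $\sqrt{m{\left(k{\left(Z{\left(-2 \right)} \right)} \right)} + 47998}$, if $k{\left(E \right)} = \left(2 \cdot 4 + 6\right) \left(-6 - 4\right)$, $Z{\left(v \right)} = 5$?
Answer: $\frac{\sqrt{1244155997}}{161} \approx 219.08$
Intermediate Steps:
$k{\left(E \right)} = -140$ ($k{\left(E \right)} = \left(8 + 6\right) \left(-10\right) = 14 \left(-10\right) = -140$)
$m{\left(p \right)} = - \frac{1}{161}$
$\sqrt{m{\left(k{\left(Z{\left(-2 \right)} \right)} \right)} + 47998} = \sqrt{- \frac{1}{161} + 47998} = \sqrt{\frac{7727677}{161}} = \frac{\sqrt{1244155997}}{161}$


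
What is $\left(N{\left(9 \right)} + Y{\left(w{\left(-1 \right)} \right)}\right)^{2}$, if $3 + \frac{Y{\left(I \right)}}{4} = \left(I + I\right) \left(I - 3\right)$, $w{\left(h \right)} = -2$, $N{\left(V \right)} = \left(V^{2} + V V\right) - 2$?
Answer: $51984$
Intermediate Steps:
$N{\left(V \right)} = -2 + 2 V^{2}$ ($N{\left(V \right)} = \left(V^{2} + V^{2}\right) - 2 = 2 V^{2} - 2 = -2 + 2 V^{2}$)
$Y{\left(I \right)} = -12 + 8 I \left(-3 + I\right)$ ($Y{\left(I \right)} = -12 + 4 \left(I + I\right) \left(I - 3\right) = -12 + 4 \cdot 2 I \left(-3 + I\right) = -12 + 8 I \left(-3 + I\right)$)
$\left(N{\left(9 \right)} + Y{\left(w{\left(-1 \right)} \right)}\right)^{2} = \left(\left(-2 + 2 \cdot 9^{2}\right) - \left(-36 - 32\right)\right)^{2} = \left(\left(-2 + 2 \cdot 81\right) + \left(-12 + 48 + 8 \cdot 4\right)\right)^{2} = \left(\left(-2 + 162\right) + \left(-12 + 48 + 32\right)\right)^{2} = \left(160 + 68\right)^{2} = 228^{2} = 51984$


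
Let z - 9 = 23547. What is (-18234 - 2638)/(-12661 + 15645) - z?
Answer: -8788997/373 ≈ -23563.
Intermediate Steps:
z = 23556 (z = 9 + 23547 = 23556)
(-18234 - 2638)/(-12661 + 15645) - z = (-18234 - 2638)/(-12661 + 15645) - 1*23556 = -20872/2984 - 23556 = -20872*1/2984 - 23556 = -2609/373 - 23556 = -8788997/373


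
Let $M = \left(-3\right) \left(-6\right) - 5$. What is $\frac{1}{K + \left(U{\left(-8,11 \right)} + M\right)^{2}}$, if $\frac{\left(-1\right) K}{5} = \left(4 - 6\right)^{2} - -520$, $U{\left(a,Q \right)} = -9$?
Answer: $- \frac{1}{2604} \approx -0.00038402$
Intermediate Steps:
$M = 13$ ($M = 18 - 5 = 13$)
$K = -2620$ ($K = - 5 \left(\left(4 - 6\right)^{2} - -520\right) = - 5 \left(\left(-2\right)^{2} + 520\right) = - 5 \left(4 + 520\right) = \left(-5\right) 524 = -2620$)
$\frac{1}{K + \left(U{\left(-8,11 \right)} + M\right)^{2}} = \frac{1}{-2620 + \left(-9 + 13\right)^{2}} = \frac{1}{-2620 + 4^{2}} = \frac{1}{-2620 + 16} = \frac{1}{-2604} = - \frac{1}{2604}$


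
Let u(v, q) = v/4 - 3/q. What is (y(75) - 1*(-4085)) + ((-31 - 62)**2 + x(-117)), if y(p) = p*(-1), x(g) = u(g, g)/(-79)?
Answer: 156014075/12324 ≈ 12659.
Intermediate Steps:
u(v, q) = -3/q + v/4 (u(v, q) = v*(1/4) - 3/q = v/4 - 3/q = -3/q + v/4)
x(g) = -g/316 + 3/(79*g) (x(g) = (-3/g + g/4)/(-79) = (-3/g + g/4)*(-1/79) = -g/316 + 3/(79*g))
y(p) = -p
(y(75) - 1*(-4085)) + ((-31 - 62)**2 + x(-117)) = (-1*75 - 1*(-4085)) + ((-31 - 62)**2 + (1/316)*(12 - 1*(-117)**2)/(-117)) = (-75 + 4085) + ((-93)**2 + (1/316)*(-1/117)*(12 - 1*13689)) = 4010 + (8649 + (1/316)*(-1/117)*(12 - 13689)) = 4010 + (8649 + (1/316)*(-1/117)*(-13677)) = 4010 + (8649 + 4559/12324) = 4010 + 106594835/12324 = 156014075/12324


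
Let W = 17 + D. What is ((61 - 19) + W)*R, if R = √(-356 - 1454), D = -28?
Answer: 31*I*√1810 ≈ 1318.9*I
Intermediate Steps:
W = -11 (W = 17 - 28 = -11)
R = I*√1810 (R = √(-1810) = I*√1810 ≈ 42.544*I)
((61 - 19) + W)*R = ((61 - 19) - 11)*(I*√1810) = (42 - 11)*(I*√1810) = 31*(I*√1810) = 31*I*√1810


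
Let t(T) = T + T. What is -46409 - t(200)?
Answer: -46809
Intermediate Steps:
t(T) = 2*T
-46409 - t(200) = -46409 - 2*200 = -46409 - 1*400 = -46409 - 400 = -46809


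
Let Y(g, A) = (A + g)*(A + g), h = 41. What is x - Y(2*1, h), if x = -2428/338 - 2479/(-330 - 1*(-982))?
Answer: -204948091/110188 ≈ -1860.0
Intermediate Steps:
Y(g, A) = (A + g)²
x = -1210479/110188 (x = -2428*1/338 - 2479/(-330 + 982) = -1214/169 - 2479/652 = -1210479/110188 ≈ -10.986)
x - Y(2*1, h) = -1210479/110188 - (41 + 2*1)² = -1210479/110188 - (41 + 2)² = -1210479/110188 - 1*43² = -1210479/110188 - 1*1849 = -1210479/110188 - 1849 = -204948091/110188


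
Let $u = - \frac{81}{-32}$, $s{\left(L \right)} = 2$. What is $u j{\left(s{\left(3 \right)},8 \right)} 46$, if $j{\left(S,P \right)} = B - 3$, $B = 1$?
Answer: $- \frac{1863}{8} \approx -232.88$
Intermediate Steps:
$u = \frac{81}{32}$ ($u = \left(-81\right) \left(- \frac{1}{32}\right) = \frac{81}{32} \approx 2.5313$)
$j{\left(S,P \right)} = -2$ ($j{\left(S,P \right)} = 1 - 3 = -2$)
$u j{\left(s{\left(3 \right)},8 \right)} 46 = \frac{81}{32} \left(-2\right) 46 = \left(- \frac{81}{16}\right) 46 = - \frac{1863}{8}$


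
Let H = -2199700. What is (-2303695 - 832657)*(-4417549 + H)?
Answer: 20754022135648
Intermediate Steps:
(-2303695 - 832657)*(-4417549 + H) = (-2303695 - 832657)*(-4417549 - 2199700) = -3136352*(-6617249) = 20754022135648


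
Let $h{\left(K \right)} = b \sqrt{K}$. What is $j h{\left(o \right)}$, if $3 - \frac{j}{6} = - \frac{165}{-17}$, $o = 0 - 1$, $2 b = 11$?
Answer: $- \frac{3762 i}{17} \approx - 221.29 i$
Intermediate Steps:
$b = \frac{11}{2}$ ($b = \frac{1}{2} \cdot 11 = \frac{11}{2} \approx 5.5$)
$o = -1$ ($o = 0 - 1 = -1$)
$h{\left(K \right)} = \frac{11 \sqrt{K}}{2}$
$j = - \frac{684}{17}$ ($j = 18 - 6 \left(- \frac{165}{-17}\right) = 18 - 6 \left(\left(-165\right) \left(- \frac{1}{17}\right)\right) = 18 - \frac{990}{17} = - \frac{684}{17} \approx -40.235$)
$j h{\left(o \right)} = - \frac{684 \frac{11 \sqrt{-1}}{2}}{17} = - \frac{684 \frac{11 i}{2}}{17} = - \frac{3762 i}{17}$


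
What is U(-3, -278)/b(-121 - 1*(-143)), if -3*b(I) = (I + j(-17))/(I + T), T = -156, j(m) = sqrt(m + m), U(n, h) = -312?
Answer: -1379664/259 + 62712*I*sqrt(34)/259 ≈ -5326.9 + 1411.9*I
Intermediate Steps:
j(m) = sqrt(2)*sqrt(m) (j(m) = sqrt(2*m) = sqrt(2)*sqrt(m))
b(I) = -(I + I*sqrt(34))/(3*(-156 + I)) (b(I) = -(I + sqrt(2)*sqrt(-17))/(3*(I - 156)) = -(I + sqrt(2)*(I*sqrt(17)))/(3*(-156 + I)) = -(I + I*sqrt(34))/(3*(-156 + I)))
U(-3, -278)/b(-121 - 1*(-143)) = -312*3*(-156 + (-121 - 1*(-143)))/(-(-121 - 1*(-143)) - I*sqrt(34)) = -312*3*(-156 + (-121 + 143))/(-(-121 + 143) - I*sqrt(34)) = -312*3*(-156 + 22)/(-1*22 - I*sqrt(34)) = -312*(-402/(-22 - I*sqrt(34))) = -312/(11/201 + I*sqrt(34)/402)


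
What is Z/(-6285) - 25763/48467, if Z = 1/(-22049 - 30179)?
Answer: -8456781475273/15909437181660 ≈ -0.53156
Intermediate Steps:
Z = -1/52228 (Z = 1/(-52228) = -1/52228 ≈ -1.9147e-5)
Z/(-6285) - 25763/48467 = -1/52228/(-6285) - 25763/48467 = -1/52228*(-1/6285) - 25763*1/48467 = 1/328252980 - 25763/48467 = -8456781475273/15909437181660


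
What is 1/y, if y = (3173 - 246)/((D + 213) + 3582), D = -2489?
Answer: 1306/2927 ≈ 0.44619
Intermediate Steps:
y = 2927/1306 (y = (3173 - 246)/((-2489 + 213) + 3582) = 2927/(-2276 + 3582) = 2927/1306 ≈ 2.2412)
1/y = 1/(2927/1306) = 1306/2927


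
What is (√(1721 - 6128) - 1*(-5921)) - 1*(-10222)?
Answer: 16143 + I*√4407 ≈ 16143.0 + 66.385*I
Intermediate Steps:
(√(1721 - 6128) - 1*(-5921)) - 1*(-10222) = (√(-4407) + 5921) + 10222 = (I*√4407 + 5921) + 10222 = (5921 + I*√4407) + 10222 = 16143 + I*√4407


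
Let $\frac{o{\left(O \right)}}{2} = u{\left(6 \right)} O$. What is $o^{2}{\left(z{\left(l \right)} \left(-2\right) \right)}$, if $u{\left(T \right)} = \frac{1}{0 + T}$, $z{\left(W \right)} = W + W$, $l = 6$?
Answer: $64$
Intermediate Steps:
$z{\left(W \right)} = 2 W$
$u{\left(T \right)} = \frac{1}{T}$
$o{\left(O \right)} = \frac{O}{3}$ ($o{\left(O \right)} = 2 \frac{O}{6} = \frac{O}{3}$)
$o^{2}{\left(z{\left(l \right)} \left(-2\right) \right)} = \left(\frac{2 \cdot 6 \left(-2\right)}{3}\right)^{2} = \left(\frac{12 \left(-2\right)}{3}\right)^{2} = \left(\frac{1}{3} \left(-24\right)\right)^{2} = \left(-8\right)^{2} = 64$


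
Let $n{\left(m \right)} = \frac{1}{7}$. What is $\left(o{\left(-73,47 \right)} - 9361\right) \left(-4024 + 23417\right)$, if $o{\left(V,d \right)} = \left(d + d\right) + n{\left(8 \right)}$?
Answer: $- \frac{1257985124}{7} \approx -1.7971 \cdot 10^{8}$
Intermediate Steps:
$n{\left(m \right)} = \frac{1}{7}$
$o{\left(V,d \right)} = \frac{1}{7} + 2 d$ ($o{\left(V,d \right)} = \left(d + d\right) + \frac{1}{7} = 2 d + \frac{1}{7} = \frac{1}{7} + 2 d$)
$\left(o{\left(-73,47 \right)} - 9361\right) \left(-4024 + 23417\right) = \left(\left(\frac{1}{7} + 2 \cdot 47\right) - 9361\right) \left(-4024 + 23417\right) = \left(\left(\frac{1}{7} + 94\right) - 9361\right) 19393 = \left(\frac{659}{7} - 9361\right) 19393 = \left(- \frac{64868}{7}\right) 19393 = - \frac{1257985124}{7}$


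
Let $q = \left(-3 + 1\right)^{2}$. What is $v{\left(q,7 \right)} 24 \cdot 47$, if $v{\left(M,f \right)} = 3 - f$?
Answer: $-4512$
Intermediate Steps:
$q = 4$ ($q = \left(-2\right)^{2} = 4$)
$v{\left(q,7 \right)} 24 \cdot 47 = \left(3 - 7\right) 24 \cdot 47 = \left(-4\right) 24 \cdot 47 = \left(-96\right) 47 = -4512$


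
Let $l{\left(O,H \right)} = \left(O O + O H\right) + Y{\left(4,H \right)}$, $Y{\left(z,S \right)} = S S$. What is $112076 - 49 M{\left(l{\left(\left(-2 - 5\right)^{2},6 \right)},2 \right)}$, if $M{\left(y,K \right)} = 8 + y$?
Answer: $-22135$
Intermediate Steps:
$Y{\left(z,S \right)} = S^{2}$
$l{\left(O,H \right)} = H^{2} + O^{2} + H O$ ($l{\left(O,H \right)} = \left(O O + O H\right) + H^{2} = \left(O^{2} + H O\right) + H^{2} = H^{2} + O^{2} + H O$)
$112076 - 49 M{\left(l{\left(\left(-2 - 5\right)^{2},6 \right)},2 \right)} = 112076 - 49 \left(8 + \left(6^{2} + \left(\left(-2 - 5\right)^{2}\right)^{2} + 6 \left(-2 - 5\right)^{2}\right)\right) = 112076 - 49 \left(8 + \left(36 + \left(\left(-7\right)^{2}\right)^{2} + 6 \left(-7\right)^{2}\right)\right) = 112076 - 49 \left(8 + \left(36 + 49^{2} + 6 \cdot 49\right)\right) = 112076 - 49 \left(8 + \left(36 + 2401 + 294\right)\right) = 112076 - 49 \left(8 + 2731\right) = 112076 - 49 \cdot 2739 = 112076 - 134211 = -22135$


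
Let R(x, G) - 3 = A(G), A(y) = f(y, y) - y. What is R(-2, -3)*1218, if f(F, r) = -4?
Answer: 2436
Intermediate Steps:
A(y) = -4 - y
R(x, G) = -1 - G (R(x, G) = 3 + (-4 - G) = -1 - G)
R(-2, -3)*1218 = (-1 - 1*(-3))*1218 = (-1 + 3)*1218 = 2*1218 = 2436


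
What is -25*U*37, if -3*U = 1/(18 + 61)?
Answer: 925/237 ≈ 3.9030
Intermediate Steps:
U = -1/237 (U = -1/(3*(18 + 61)) = -⅓/79 = -⅓*1/79 = -1/237 ≈ -0.0042194)
-25*U*37 = -25*(-1/237)*37 = (25/237)*37 = 925/237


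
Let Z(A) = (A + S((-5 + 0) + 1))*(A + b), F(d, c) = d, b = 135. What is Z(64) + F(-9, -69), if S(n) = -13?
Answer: 10140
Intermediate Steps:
Z(A) = (-13 + A)*(135 + A) (Z(A) = (A - 13)*(A + 135) = (-13 + A)*(135 + A))
Z(64) + F(-9, -69) = (-1755 + 64² + 122*64) - 9 = (-1755 + 4096 + 7808) - 9 = 10149 - 9 = 10140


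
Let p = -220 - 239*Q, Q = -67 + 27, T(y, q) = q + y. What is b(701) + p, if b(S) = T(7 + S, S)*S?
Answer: 997049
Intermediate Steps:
b(S) = S*(7 + 2*S) (b(S) = (S + (7 + S))*S = (7 + 2*S)*S = S*(7 + 2*S))
Q = -40
p = 9340 (p = -220 - 239*(-40) = -220 + 9560 = 9340)
b(701) + p = 701*(7 + 2*701) + 9340 = 701*(7 + 1402) + 9340 = 701*1409 + 9340 = 987709 + 9340 = 997049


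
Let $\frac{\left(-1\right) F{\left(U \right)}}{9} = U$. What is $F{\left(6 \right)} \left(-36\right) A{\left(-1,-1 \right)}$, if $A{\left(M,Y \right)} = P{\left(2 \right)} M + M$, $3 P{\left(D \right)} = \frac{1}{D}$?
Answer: $-2268$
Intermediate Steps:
$F{\left(U \right)} = - 9 U$
$P{\left(D \right)} = \frac{1}{3 D}$
$A{\left(M,Y \right)} = \frac{7 M}{6}$ ($A{\left(M,Y \right)} = \frac{1}{3 \cdot 2} M + M = \frac{1}{3} \cdot \frac{1}{2} M + M = \frac{M}{6} + M = \frac{7 M}{6}$)
$F{\left(6 \right)} \left(-36\right) A{\left(-1,-1 \right)} = \left(-9\right) 6 \left(-36\right) \frac{7}{6} \left(-1\right) = \left(-54\right) \left(-36\right) \left(- \frac{7}{6}\right) = 1944 \left(- \frac{7}{6}\right) = -2268$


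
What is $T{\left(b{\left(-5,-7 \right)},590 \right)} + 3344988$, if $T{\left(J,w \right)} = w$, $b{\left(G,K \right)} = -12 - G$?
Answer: $3345578$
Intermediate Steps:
$T{\left(b{\left(-5,-7 \right)},590 \right)} + 3344988 = 590 + 3344988 = 3345578$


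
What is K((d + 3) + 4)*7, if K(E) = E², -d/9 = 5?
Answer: 10108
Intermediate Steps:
d = -45 (d = -9*5 = -45)
K((d + 3) + 4)*7 = ((-45 + 3) + 4)²*7 = (-42 + 4)²*7 = (-38)²*7 = 1444*7 = 10108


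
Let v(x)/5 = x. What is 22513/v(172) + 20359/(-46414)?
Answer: 513704821/19958020 ≈ 25.739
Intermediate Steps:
v(x) = 5*x
22513/v(172) + 20359/(-46414) = 22513/((5*172)) + 20359/(-46414) = 22513/860 + 20359*(-1/46414) = 22513*(1/860) - 20359/46414 = 22513/860 - 20359/46414 = 513704821/19958020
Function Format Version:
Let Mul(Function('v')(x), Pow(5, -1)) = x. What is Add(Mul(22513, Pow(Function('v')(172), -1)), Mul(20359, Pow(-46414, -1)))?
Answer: Rational(513704821, 19958020) ≈ 25.739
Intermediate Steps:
Function('v')(x) = Mul(5, x)
Add(Mul(22513, Pow(Function('v')(172), -1)), Mul(20359, Pow(-46414, -1))) = Add(Mul(22513, Pow(Mul(5, 172), -1)), Mul(20359, Pow(-46414, -1))) = Add(Mul(22513, Pow(860, -1)), Mul(20359, Rational(-1, 46414))) = Add(Mul(22513, Rational(1, 860)), Rational(-20359, 46414)) = Add(Rational(22513, 860), Rational(-20359, 46414)) = Rational(513704821, 19958020)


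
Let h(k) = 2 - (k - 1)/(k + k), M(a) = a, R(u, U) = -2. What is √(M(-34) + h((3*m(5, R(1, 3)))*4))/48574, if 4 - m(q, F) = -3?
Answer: I*√229278/4080216 ≈ 0.00011735*I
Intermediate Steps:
m(q, F) = 7 (m(q, F) = 4 - 1*(-3) = 4 + 3 = 7)
h(k) = 2 - (-1 + k)/(2*k)
√(M(-34) + h((3*m(5, R(1, 3)))*4))/48574 = √(-34 + (1 + 3*((3*7)*4))/(2*(((3*7)*4))))/48574 = √(-34 + (1 + 3*(21*4))/(2*((21*4))))*(1/48574) = √(-34 + (½)*(1 + 3*84)/84)*(1/48574) = √(-34 + (½)*(1/84)*(1 + 252))*(1/48574) = √(-34 + (½)*(1/84)*253)*(1/48574) = √(-34 + 253/168)*(1/48574) = √(-5459/168)*(1/48574) = (I*√229278/84)*(1/48574) = I*√229278/4080216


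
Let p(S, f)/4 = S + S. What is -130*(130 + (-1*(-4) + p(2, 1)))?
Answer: -19500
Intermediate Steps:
p(S, f) = 8*S (p(S, f) = 4*(S + S) = 4*(2*S) = 8*S)
-130*(130 + (-1*(-4) + p(2, 1))) = -130*(130 + (-1*(-4) + 8*2)) = -130*(130 + (4 + 16)) = -130*(130 + 20) = -130*150 = -19500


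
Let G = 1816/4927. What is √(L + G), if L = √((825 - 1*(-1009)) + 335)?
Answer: √(8947432 + 72825987*√241)/4927 ≈ 6.8514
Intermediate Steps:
G = 1816/4927 (G = 1816*(1/4927) = 1816/4927 ≈ 0.36858)
L = 3*√241 (L = √((825 + 1009) + 335) = √(1834 + 335) = √2169 = 3*√241 ≈ 46.573)
√(L + G) = √(3*√241 + 1816/4927) = √(1816/4927 + 3*√241)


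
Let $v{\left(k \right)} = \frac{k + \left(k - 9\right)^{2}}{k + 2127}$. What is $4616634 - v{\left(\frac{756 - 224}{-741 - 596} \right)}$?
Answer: $\frac{21068299918265}{4563563} \approx 4.6166 \cdot 10^{6}$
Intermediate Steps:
$v{\left(k \right)} = \frac{k + \left(-9 + k\right)^{2}}{2127 + k}$
$4616634 - v{\left(\frac{756 - 224}{-741 - 596} \right)} = 4616634 - \frac{\frac{756 - 224}{-741 - 596} + \left(-9 + \frac{756 - 224}{-741 - 596}\right)^{2}}{2127 + \frac{756 - 224}{-741 - 596}} = 4616634 - \frac{\frac{532}{-1337} + \left(-9 + \frac{532}{-1337}\right)^{2}}{2127 + \frac{532}{-1337}} = 4616634 - \frac{532 \left(- \frac{1}{1337}\right) + \left(-9 + 532 \left(- \frac{1}{1337}\right)\right)^{2}}{2127 + 532 \left(- \frac{1}{1337}\right)} = 4616634 - \frac{- \frac{76}{191} + \left(-9 - \frac{76}{191}\right)^{2}}{2127 - \frac{76}{191}} = 4616634 - \frac{- \frac{76}{191} + \left(- \frac{1795}{191}\right)^{2}}{\frac{406181}{191}} = 4616634 - \frac{191 \left(- \frac{76}{191} + \frac{3222025}{36481}\right)}{406181} = 4616634 - \frac{191}{406181} \cdot \frac{3207509}{36481} = 4616634 - \frac{188677}{4563563} = \frac{21068299918265}{4563563}$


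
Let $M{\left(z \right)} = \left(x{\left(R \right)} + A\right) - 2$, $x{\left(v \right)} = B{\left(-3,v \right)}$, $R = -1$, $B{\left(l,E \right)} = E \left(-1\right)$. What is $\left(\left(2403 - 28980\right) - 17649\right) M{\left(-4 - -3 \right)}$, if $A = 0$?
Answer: $44226$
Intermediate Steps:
$B{\left(l,E \right)} = - E$
$x{\left(v \right)} = - v$
$M{\left(z \right)} = -1$ ($M{\left(z \right)} = \left(\left(-1\right) \left(-1\right) + 0\right) - 2 = \left(1 + 0\right) - 2 = 1 - 2 = -1$)
$\left(\left(2403 - 28980\right) - 17649\right) M{\left(-4 - -3 \right)} = \left(\left(2403 - 28980\right) - 17649\right) \left(-1\right) = \left(-26577 - 17649\right) \left(-1\right) = \left(-44226\right) \left(-1\right) = 44226$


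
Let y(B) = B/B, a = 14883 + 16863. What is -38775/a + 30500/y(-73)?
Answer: 29339825/962 ≈ 30499.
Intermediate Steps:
a = 31746
y(B) = 1
-38775/a + 30500/y(-73) = -38775/31746 + 30500/1 = -38775*1/31746 + 30500*1 = -1175/962 + 30500 = 29339825/962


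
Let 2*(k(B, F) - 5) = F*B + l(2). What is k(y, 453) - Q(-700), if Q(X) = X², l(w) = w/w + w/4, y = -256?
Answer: -2191913/4 ≈ -5.4798e+5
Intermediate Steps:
l(w) = 1 + w/4 (l(w) = 1 + w*(¼) = 1 + w/4)
k(B, F) = 23/4 + B*F/2 (k(B, F) = 5 + (F*B + (1 + (¼)*2))/2 = 5 + (B*F + (1 + ½))/2 = 5 + (B*F + 3/2)/2 = 5 + (3/2 + B*F)/2 = 5 + (¾ + B*F/2) = 23/4 + B*F/2)
k(y, 453) - Q(-700) = (23/4 + (½)*(-256)*453) - 1*(-700)² = (23/4 - 57984) - 1*490000 = -231913/4 - 490000 = -2191913/4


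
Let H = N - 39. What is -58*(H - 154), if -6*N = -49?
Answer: 32161/3 ≈ 10720.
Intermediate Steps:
N = 49/6 (N = -⅙*(-49) = 49/6 ≈ 8.1667)
H = -185/6 (H = 49/6 - 39 = -185/6 ≈ -30.833)
-58*(H - 154) = -58*(-185/6 - 154) = -58*(-1109/6) = 32161/3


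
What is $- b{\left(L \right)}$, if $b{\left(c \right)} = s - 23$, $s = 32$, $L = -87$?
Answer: $-9$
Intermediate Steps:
$b{\left(c \right)} = 9$ ($b{\left(c \right)} = 32 - 23 = 9$)
$- b{\left(L \right)} = \left(-1\right) 9 = -9$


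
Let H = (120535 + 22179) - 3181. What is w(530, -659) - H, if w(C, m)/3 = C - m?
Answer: -135966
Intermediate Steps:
w(C, m) = -3*m + 3*C (w(C, m) = 3*(C - m) = -3*m + 3*C)
H = 139533 (H = 142714 - 3181 = 139533)
w(530, -659) - H = (-3*(-659) + 3*530) - 1*139533 = (1977 + 1590) - 139533 = 3567 - 139533 = -135966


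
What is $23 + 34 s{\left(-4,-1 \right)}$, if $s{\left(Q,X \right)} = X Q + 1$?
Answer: $193$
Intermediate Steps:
$s{\left(Q,X \right)} = 1 + Q X$ ($s{\left(Q,X \right)} = Q X + 1 = 1 + Q X$)
$23 + 34 s{\left(-4,-1 \right)} = 23 + 34 \left(1 - -4\right) = 23 + 34 \left(1 + 4\right) = 23 + 34 \cdot 5 = 23 + 170 = 193$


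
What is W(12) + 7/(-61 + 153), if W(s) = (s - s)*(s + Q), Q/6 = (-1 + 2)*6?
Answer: 7/92 ≈ 0.076087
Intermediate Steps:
Q = 36 (Q = 6*((-1 + 2)*6) = 6*(1*6) = 6*6 = 36)
W(s) = 0 (W(s) = (s - s)*(s + 36) = 0*(36 + s) = 0)
W(12) + 7/(-61 + 153) = 0 + 7/(-61 + 153) = 0 + 7/92 = 7/92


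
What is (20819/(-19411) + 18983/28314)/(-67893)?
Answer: 220990153/37314200145222 ≈ 5.9224e-6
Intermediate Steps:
(20819/(-19411) + 18983/28314)/(-67893) = (20819*(-1/19411) + 18983*(1/28314))*(-1/67893) = (-20819/19411 + 18983/28314)*(-1/67893) = -220990153/549603054*(-1/67893) = 220990153/37314200145222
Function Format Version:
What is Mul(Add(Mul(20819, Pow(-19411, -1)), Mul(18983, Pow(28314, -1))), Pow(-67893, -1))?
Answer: Rational(220990153, 37314200145222) ≈ 5.9224e-6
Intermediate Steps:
Mul(Add(Mul(20819, Pow(-19411, -1)), Mul(18983, Pow(28314, -1))), Pow(-67893, -1)) = Mul(Add(Mul(20819, Rational(-1, 19411)), Mul(18983, Rational(1, 28314))), Rational(-1, 67893)) = Mul(Add(Rational(-20819, 19411), Rational(18983, 28314)), Rational(-1, 67893)) = Mul(Rational(-220990153, 549603054), Rational(-1, 67893)) = Rational(220990153, 37314200145222)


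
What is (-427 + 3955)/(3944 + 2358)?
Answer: 1764/3151 ≈ 0.55982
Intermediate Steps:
(-427 + 3955)/(3944 + 2358) = 3528/6302 = 3528*(1/6302) = 1764/3151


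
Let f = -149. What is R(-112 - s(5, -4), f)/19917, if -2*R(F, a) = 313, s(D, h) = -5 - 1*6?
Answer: -313/39834 ≈ -0.0078576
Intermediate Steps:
s(D, h) = -11 (s(D, h) = -5 - 6 = -11)
R(F, a) = -313/2 (R(F, a) = -½*313 = -313/2)
R(-112 - s(5, -4), f)/19917 = -313/2/19917 = -313/2*1/19917 = -313/39834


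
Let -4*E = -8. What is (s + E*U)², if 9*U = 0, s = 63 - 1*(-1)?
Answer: 4096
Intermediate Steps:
s = 64 (s = 63 + 1 = 64)
U = 0 (U = (⅑)*0 = 0)
E = 2 (E = -¼*(-8) = 2)
(s + E*U)² = (64 + 2*0)² = (64 + 0)² = 64² = 4096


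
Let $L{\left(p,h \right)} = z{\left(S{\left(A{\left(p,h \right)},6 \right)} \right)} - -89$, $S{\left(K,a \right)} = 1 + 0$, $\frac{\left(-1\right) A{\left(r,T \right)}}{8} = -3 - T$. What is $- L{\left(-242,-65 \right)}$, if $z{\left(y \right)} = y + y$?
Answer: $-91$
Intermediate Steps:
$A{\left(r,T \right)} = 24 + 8 T$ ($A{\left(r,T \right)} = - 8 \left(-3 - T\right) = 24 + 8 T$)
$S{\left(K,a \right)} = 1$
$z{\left(y \right)} = 2 y$
$L{\left(p,h \right)} = 91$ ($L{\left(p,h \right)} = 2 \cdot 1 - -89 = 2 + 89 = 91$)
$- L{\left(-242,-65 \right)} = \left(-1\right) 91 = -91$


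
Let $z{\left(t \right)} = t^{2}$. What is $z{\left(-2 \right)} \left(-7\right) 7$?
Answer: $-196$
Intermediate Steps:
$z{\left(-2 \right)} \left(-7\right) 7 = \left(-2\right)^{2} \left(-7\right) 7 = 4 \left(-7\right) 7 = \left(-28\right) 7 = -196$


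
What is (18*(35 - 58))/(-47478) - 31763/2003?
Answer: -251202412/15849739 ≈ -15.849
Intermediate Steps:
(18*(35 - 58))/(-47478) - 31763/2003 = (18*(-23))*(-1/47478) - 31763*1/2003 = -414*(-1/47478) - 31763/2003 = 69/7913 - 31763/2003 = -251202412/15849739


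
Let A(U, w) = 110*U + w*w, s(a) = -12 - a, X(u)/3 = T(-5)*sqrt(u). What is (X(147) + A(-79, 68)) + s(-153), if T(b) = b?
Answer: -3925 - 105*sqrt(3) ≈ -4106.9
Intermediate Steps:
X(u) = -15*sqrt(u) (X(u) = 3*(-5*sqrt(u)) = -15*sqrt(u))
A(U, w) = w**2 + 110*U (A(U, w) = 110*U + w**2 = w**2 + 110*U)
(X(147) + A(-79, 68)) + s(-153) = (-105*sqrt(3) + (68**2 + 110*(-79))) + (-12 - 1*(-153)) = (-105*sqrt(3) + (4624 - 8690)) + (-12 + 153) = (-105*sqrt(3) - 4066) + 141 = (-4066 - 105*sqrt(3)) + 141 = -3925 - 105*sqrt(3)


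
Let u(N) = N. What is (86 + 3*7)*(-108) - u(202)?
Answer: -11758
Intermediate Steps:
(86 + 3*7)*(-108) - u(202) = (86 + 3*7)*(-108) - 1*202 = (86 + 21)*(-108) - 202 = 107*(-108) - 202 = -11556 - 202 = -11758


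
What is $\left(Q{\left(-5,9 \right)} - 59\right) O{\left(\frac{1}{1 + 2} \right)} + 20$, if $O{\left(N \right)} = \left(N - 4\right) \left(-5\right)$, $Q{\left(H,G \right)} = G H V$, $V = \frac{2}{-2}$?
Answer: $- \frac{710}{3} \approx -236.67$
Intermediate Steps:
$V = -1$ ($V = 2 \left(- \frac{1}{2}\right) = -1$)
$Q{\left(H,G \right)} = - G H$ ($Q{\left(H,G \right)} = G H \left(-1\right) = - G H$)
$O{\left(N \right)} = 20 - 5 N$ ($O{\left(N \right)} = \left(-4 + N\right) \left(-5\right) = 20 - 5 N$)
$\left(Q{\left(-5,9 \right)} - 59\right) O{\left(\frac{1}{1 + 2} \right)} + 20 = \left(\left(-1\right) 9 \left(-5\right) - 59\right) \left(20 - \frac{5}{1 + 2}\right) + 20 = \left(45 - 59\right) \left(20 - \frac{5}{3}\right) + 20 = - 14 \left(20 - \frac{5}{3}\right) + 20 = \left(-14\right) \frac{55}{3} + 20 = - \frac{770}{3} + 20 = - \frac{710}{3}$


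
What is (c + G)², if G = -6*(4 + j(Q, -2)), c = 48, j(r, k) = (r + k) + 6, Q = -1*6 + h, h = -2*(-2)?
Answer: 144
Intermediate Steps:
h = 4
Q = -2 (Q = -1*6 + 4 = -6 + 4 = -2)
j(r, k) = 6 + k + r (j(r, k) = (k + r) + 6 = 6 + k + r)
G = -36 (G = -6*(4 + (6 - 2 - 2)) = -6*(4 + 2) = -6*6 = -36)
(c + G)² = (48 - 36)² = 12² = 144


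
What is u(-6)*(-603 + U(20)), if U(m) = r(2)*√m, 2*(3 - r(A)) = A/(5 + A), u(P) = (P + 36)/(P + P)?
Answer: 3015/2 - 100*√5/7 ≈ 1475.6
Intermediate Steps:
u(P) = (36 + P)/(2*P) (u(P) = (36 + P)/((2*P)) = (36 + P)*(1/(2*P)) = (36 + P)/(2*P))
r(A) = 3 - A/(2*(5 + A))
U(m) = 20*√m/7 (U(m) = (5*(6 + 2)/(2*(5 + 2)))*√m = ((5/2)*8/7)*√m = ((5/2)*(⅐)*8)*√m = 20*√m/7)
u(-6)*(-603 + U(20)) = ((½)*(36 - 6)/(-6))*(-603 + 20*√20/7) = ((½)*(-⅙)*30)*(-603 + 20*(2*√5)/7) = -5*(-603 + 40*√5/7)/2 = 3015/2 - 100*√5/7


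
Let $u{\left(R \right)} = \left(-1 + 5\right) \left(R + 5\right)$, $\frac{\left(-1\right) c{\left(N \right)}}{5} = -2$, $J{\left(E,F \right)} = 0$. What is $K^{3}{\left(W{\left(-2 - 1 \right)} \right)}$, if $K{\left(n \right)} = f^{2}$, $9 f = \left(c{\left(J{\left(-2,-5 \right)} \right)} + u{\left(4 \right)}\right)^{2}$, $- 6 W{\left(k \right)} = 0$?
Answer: $\frac{89762301673555234816}{531441} \approx 1.689 \cdot 10^{14}$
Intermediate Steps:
$c{\left(N \right)} = 10$ ($c{\left(N \right)} = \left(-5\right) \left(-2\right) = 10$)
$u{\left(R \right)} = 20 + 4 R$ ($u{\left(R \right)} = 4 \left(5 + R\right) = 20 + 4 R$)
$W{\left(k \right)} = 0$ ($W{\left(k \right)} = \left(- \frac{1}{6}\right) 0 = 0$)
$f = \frac{2116}{9}$ ($f = \frac{\left(10 + \left(20 + 4 \cdot 4\right)\right)^{2}}{9} = \frac{\left(10 + \left(20 + 16\right)\right)^{2}}{9} = \frac{\left(10 + 36\right)^{2}}{9} = \frac{46^{2}}{9} = \frac{1}{9} \cdot 2116 = \frac{2116}{9} \approx 235.11$)
$K{\left(n \right)} = \frac{4477456}{81}$ ($K{\left(n \right)} = \left(\frac{2116}{9}\right)^{2} = \frac{4477456}{81}$)
$K^{3}{\left(W{\left(-2 - 1 \right)} \right)} = \left(\frac{4477456}{81}\right)^{3} = \frac{89762301673555234816}{531441}$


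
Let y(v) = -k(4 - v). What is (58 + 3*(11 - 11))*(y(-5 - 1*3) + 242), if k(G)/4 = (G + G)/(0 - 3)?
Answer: 15892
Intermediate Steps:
k(G) = -8*G/3 (k(G) = 4*((G + G)/(0 - 3)) = 4*((2*G)/(-3)) = 4*((2*G)*(-1/3)) = 4*(-2*G/3) = -8*G/3)
y(v) = 32/3 - 8*v/3 (y(v) = -(-8)*(4 - v)/3 = -(-32/3 + 8*v/3) = 32/3 - 8*v/3)
(58 + 3*(11 - 11))*(y(-5 - 1*3) + 242) = (58 + 3*(11 - 11))*((32/3 - 8*(-5 - 1*3)/3) + 242) = (58 + 3*0)*((32/3 - 8*(-5 - 3)/3) + 242) = (58 + 0)*((32/3 - 8/3*(-8)) + 242) = 58*((32/3 + 64/3) + 242) = 58*(32 + 242) = 58*274 = 15892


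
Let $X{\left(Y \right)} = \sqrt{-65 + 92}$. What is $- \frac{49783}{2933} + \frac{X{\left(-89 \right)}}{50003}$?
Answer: $- \frac{49783}{2933} + \frac{3 \sqrt{3}}{50003} \approx -16.973$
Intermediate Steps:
$X{\left(Y \right)} = 3 \sqrt{3}$ ($X{\left(Y \right)} = \sqrt{27} = 3 \sqrt{3}$)
$- \frac{49783}{2933} + \frac{X{\left(-89 \right)}}{50003} = - \frac{49783}{2933} + \frac{3 \sqrt{3}}{50003}$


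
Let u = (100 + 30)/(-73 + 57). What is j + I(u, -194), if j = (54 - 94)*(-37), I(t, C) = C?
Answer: 1286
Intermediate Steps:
u = -65/8 (u = 130/(-16) = 130*(-1/16) = -65/8 ≈ -8.1250)
j = 1480 (j = -40*(-37) = 1480)
j + I(u, -194) = 1480 - 194 = 1286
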